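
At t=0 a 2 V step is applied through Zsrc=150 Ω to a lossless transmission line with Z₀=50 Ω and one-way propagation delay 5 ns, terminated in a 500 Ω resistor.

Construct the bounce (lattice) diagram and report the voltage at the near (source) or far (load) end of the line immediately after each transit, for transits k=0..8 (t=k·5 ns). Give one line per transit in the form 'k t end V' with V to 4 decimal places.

0 0 source 0.5000
1 5 load 0.9091
2 10 source 1.1136
3 15 load 1.2810
4 20 source 1.3647
5 25 load 1.4331
6 30 source 1.4674
7 35 load 1.4954
8 40 source 1.5094

Γ_L=0.818182, Γ_S=0.500000; launch V₁=2·50/200=0.500000
k=0 src: V=0.5000
k=1 load: inc=0.500000, refl=0.500000·0.818182=0.4091; V=0.000000+0.500000+0.409091=0.9091
k=2 src: inc=0.409091, refl=0.409091·0.500000=0.2045; V=0.500000+0.409091+0.204545=1.1136
k=3 load: inc=0.204545, refl=0.204545·0.818182=0.1674; V=0.909091+0.204545+0.167355=1.2810
k=4 src: inc=0.167355, refl=0.167355·0.500000=0.0837; V=1.113636+0.167355+0.083678=1.3647
k=5 load: inc=0.083678, refl=0.083678·0.818182=0.0685; V=1.280992+0.083678+0.068464=1.4331
k=6 src: inc=0.068464, refl=0.068464·0.500000=0.0342; V=1.364669+0.068464+0.034232=1.4674
k=7 load: inc=0.034232, refl=0.034232·0.818182=0.0280; V=1.433133+0.034232+0.028008=1.4954
k=8 src: inc=0.028008, refl=0.028008·0.500000=0.0140; V=1.467365+0.028008+0.014004=1.5094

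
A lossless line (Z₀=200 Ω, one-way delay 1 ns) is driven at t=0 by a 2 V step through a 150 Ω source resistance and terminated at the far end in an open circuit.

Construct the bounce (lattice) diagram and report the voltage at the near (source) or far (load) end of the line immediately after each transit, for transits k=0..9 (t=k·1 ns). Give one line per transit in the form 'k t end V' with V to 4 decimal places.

0 0 source 1.1429
1 1 load 2.2857
2 2 source 2.1224
3 3 load 1.9592
4 4 source 1.9825
5 5 load 2.0058
6 6 source 2.0025
7 7 load 1.9992
8 8 source 1.9996
9 9 load 2.0001

Γ_L=1.000000, Γ_S=-0.142857; launch V₁=2·200/350=1.142857
k=0 src: V=1.1429
k=1 load: inc=1.142857, refl=1.142857·1.000000=1.1429; V=0.000000+1.142857+1.142857=2.2857
k=2 src: inc=1.142857, refl=1.142857·-0.142857=-0.1633; V=1.142857+1.142857+-0.163265=2.1224
k=3 load: inc=-0.163265, refl=-0.163265·1.000000=-0.1633; V=2.285714+-0.163265+-0.163265=1.9592
k=4 src: inc=-0.163265, refl=-0.163265·-0.142857=0.0233; V=2.122449+-0.163265+0.023324=1.9825
k=5 load: inc=0.023324, refl=0.023324·1.000000=0.0233; V=1.959184+0.023324+0.023324=2.0058
k=6 src: inc=0.023324, refl=0.023324·-0.142857=-0.0033; V=1.982507+0.023324+-0.003332=2.0025
k=7 load: inc=-0.003332, refl=-0.003332·1.000000=-0.0033; V=2.005831+-0.003332+-0.003332=1.9992
k=8 src: inc=-0.003332, refl=-0.003332·-0.142857=0.0005; V=2.002499+-0.003332+0.000476=1.9996
k=9 load: inc=0.000476, refl=0.000476·1.000000=0.0005; V=1.999167+0.000476+0.000476=2.0001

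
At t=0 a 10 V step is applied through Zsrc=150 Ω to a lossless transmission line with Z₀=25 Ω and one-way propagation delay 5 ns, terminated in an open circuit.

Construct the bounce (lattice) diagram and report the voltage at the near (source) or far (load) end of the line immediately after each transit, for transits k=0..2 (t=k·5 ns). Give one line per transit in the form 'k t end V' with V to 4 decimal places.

Γ_L=1.000000, Γ_S=0.714286; launch V₁=10·25/175=1.428571
k=0 src: V=1.4286
k=1 load: inc=1.428571, refl=1.428571·1.000000=1.4286; V=0.000000+1.428571+1.428571=2.8571
k=2 src: inc=1.428571, refl=1.428571·0.714286=1.0204; V=1.428571+1.428571+1.020408=3.8776

0 0 source 1.4286
1 5 load 2.8571
2 10 source 3.8776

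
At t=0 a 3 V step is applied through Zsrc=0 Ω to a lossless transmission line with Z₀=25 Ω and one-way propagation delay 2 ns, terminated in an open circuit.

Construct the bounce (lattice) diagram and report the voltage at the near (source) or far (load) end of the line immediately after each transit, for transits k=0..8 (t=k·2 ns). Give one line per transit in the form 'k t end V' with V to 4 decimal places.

Γ_L=1.000000, Γ_S=-1.000000; launch V₁=3·25/25=3.000000
k=0 src: V=3.0000
k=1 load: inc=3.000000, refl=3.000000·1.000000=3.0000; V=0.000000+3.000000+3.000000=6.0000
k=2 src: inc=3.000000, refl=3.000000·-1.000000=-3.0000; V=3.000000+3.000000+-3.000000=3.0000
k=3 load: inc=-3.000000, refl=-3.000000·1.000000=-3.0000; V=6.000000+-3.000000+-3.000000=0.0000
k=4 src: inc=-3.000000, refl=-3.000000·-1.000000=3.0000; V=3.000000+-3.000000+3.000000=3.0000
k=5 load: inc=3.000000, refl=3.000000·1.000000=3.0000; V=0.000000+3.000000+3.000000=6.0000
k=6 src: inc=3.000000, refl=3.000000·-1.000000=-3.0000; V=3.000000+3.000000+-3.000000=3.0000
k=7 load: inc=-3.000000, refl=-3.000000·1.000000=-3.0000; V=6.000000+-3.000000+-3.000000=0.0000
k=8 src: inc=-3.000000, refl=-3.000000·-1.000000=3.0000; V=3.000000+-3.000000+3.000000=3.0000

0 0 source 3.0000
1 2 load 6.0000
2 4 source 3.0000
3 6 load 0.0000
4 8 source 3.0000
5 10 load 6.0000
6 12 source 3.0000
7 14 load 0.0000
8 16 source 3.0000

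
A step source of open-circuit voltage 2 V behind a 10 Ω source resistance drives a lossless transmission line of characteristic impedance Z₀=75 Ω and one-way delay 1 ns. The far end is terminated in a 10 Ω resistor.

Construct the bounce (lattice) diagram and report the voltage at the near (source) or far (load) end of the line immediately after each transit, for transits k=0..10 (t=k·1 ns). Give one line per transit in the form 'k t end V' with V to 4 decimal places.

0 0 source 1.7647
1 1 load 0.4152
2 2 source 1.4472
3 3 load 0.6580
4 4 source 1.2615
5 5 load 0.8000
6 6 source 1.1529
7 7 load 0.8831
8 8 source 1.0894
9 9 load 0.9316
10 10 source 1.0523

Γ_L=-0.764706, Γ_S=-0.764706; launch V₁=2·75/85=1.764706
k=0 src: V=1.7647
k=1 load: inc=1.764706, refl=1.764706·-0.764706=-1.3495; V=0.000000+1.764706+-1.349481=0.4152
k=2 src: inc=-1.349481, refl=-1.349481·-0.764706=1.0320; V=1.764706+-1.349481+1.031956=1.4472
k=3 load: inc=1.031956, refl=1.031956·-0.764706=-0.7891; V=0.415225+1.031956+-0.789143=0.6580
k=4 src: inc=-0.789143, refl=-0.789143·-0.764706=0.6035; V=1.447181+-0.789143+0.603462=1.2615
k=5 load: inc=0.603462, refl=0.603462·-0.764706=-0.4615; V=0.658038+0.603462+-0.461471=0.8000
k=6 src: inc=-0.461471, refl=-0.461471·-0.764706=0.3529; V=1.261500+-0.461471+0.352890=1.1529
k=7 load: inc=0.352890, refl=0.352890·-0.764706=-0.2699; V=0.800029+0.352890+-0.269857=0.8831
k=8 src: inc=-0.269857, refl=-0.269857·-0.764706=0.2064; V=1.152919+-0.269857+0.206361=1.0894
k=9 load: inc=0.206361, refl=0.206361·-0.764706=-0.1578; V=0.883062+0.206361+-0.157806=0.9316
k=10 src: inc=-0.157806, refl=-0.157806·-0.764706=0.1207; V=1.089423+-0.157806+0.120675=1.0523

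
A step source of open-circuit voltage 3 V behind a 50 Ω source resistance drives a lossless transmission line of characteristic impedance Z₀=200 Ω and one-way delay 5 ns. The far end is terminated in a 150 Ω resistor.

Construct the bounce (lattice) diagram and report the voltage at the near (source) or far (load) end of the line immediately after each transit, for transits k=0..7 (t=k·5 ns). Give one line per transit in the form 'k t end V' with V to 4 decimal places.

0 0 source 2.4000
1 5 load 2.0571
2 10 source 2.2629
3 15 load 2.2335
4 20 source 2.2511
5 25 load 2.2486
6 30 source 2.2501
7 35 load 2.2499

Γ_L=-0.142857, Γ_S=-0.600000; launch V₁=3·200/250=2.400000
k=0 src: V=2.4000
k=1 load: inc=2.400000, refl=2.400000·-0.142857=-0.3429; V=0.000000+2.400000+-0.342857=2.0571
k=2 src: inc=-0.342857, refl=-0.342857·-0.600000=0.2057; V=2.400000+-0.342857+0.205714=2.2629
k=3 load: inc=0.205714, refl=0.205714·-0.142857=-0.0294; V=2.057143+0.205714+-0.029388=2.2335
k=4 src: inc=-0.029388, refl=-0.029388·-0.600000=0.0176; V=2.262857+-0.029388+0.017633=2.2511
k=5 load: inc=0.017633, refl=0.017633·-0.142857=-0.0025; V=2.233469+0.017633+-0.002519=2.2486
k=6 src: inc=-0.002519, refl=-0.002519·-0.600000=0.0015; V=2.251102+-0.002519+0.001511=2.2501
k=7 load: inc=0.001511, refl=0.001511·-0.142857=-0.0002; V=2.248583+0.001511+-0.000216=2.2499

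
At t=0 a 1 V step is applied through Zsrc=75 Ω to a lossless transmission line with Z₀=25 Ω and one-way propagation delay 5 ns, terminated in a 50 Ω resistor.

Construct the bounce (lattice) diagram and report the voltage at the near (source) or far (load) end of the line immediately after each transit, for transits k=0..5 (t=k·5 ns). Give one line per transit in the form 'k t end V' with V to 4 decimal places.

0 0 source 0.2500
1 5 load 0.3333
2 10 source 0.3750
3 15 load 0.3889
4 20 source 0.3958
5 25 load 0.3981

Γ_L=0.333333, Γ_S=0.500000; launch V₁=1·25/100=0.250000
k=0 src: V=0.2500
k=1 load: inc=0.250000, refl=0.250000·0.333333=0.0833; V=0.000000+0.250000+0.083333=0.3333
k=2 src: inc=0.083333, refl=0.083333·0.500000=0.0417; V=0.250000+0.083333+0.041667=0.3750
k=3 load: inc=0.041667, refl=0.041667·0.333333=0.0139; V=0.333333+0.041667+0.013889=0.3889
k=4 src: inc=0.013889, refl=0.013889·0.500000=0.0069; V=0.375000+0.013889+0.006944=0.3958
k=5 load: inc=0.006944, refl=0.006944·0.333333=0.0023; V=0.388889+0.006944+0.002315=0.3981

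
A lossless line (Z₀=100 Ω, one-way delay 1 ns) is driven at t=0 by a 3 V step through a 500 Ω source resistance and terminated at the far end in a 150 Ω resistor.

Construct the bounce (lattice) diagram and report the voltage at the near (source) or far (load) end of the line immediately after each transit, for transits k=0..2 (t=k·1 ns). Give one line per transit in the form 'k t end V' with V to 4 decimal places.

0 0 source 0.5000
1 1 load 0.6000
2 2 source 0.6667

Γ_L=0.200000, Γ_S=0.666667; launch V₁=3·100/600=0.500000
k=0 src: V=0.5000
k=1 load: inc=0.500000, refl=0.500000·0.200000=0.1000; V=0.000000+0.500000+0.100000=0.6000
k=2 src: inc=0.100000, refl=0.100000·0.666667=0.0667; V=0.500000+0.100000+0.066667=0.6667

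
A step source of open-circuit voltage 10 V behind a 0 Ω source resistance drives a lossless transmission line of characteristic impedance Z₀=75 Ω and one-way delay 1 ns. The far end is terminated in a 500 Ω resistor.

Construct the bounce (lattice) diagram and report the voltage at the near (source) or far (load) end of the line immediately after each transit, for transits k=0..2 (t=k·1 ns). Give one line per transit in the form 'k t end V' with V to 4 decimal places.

0 0 source 10.0000
1 1 load 17.3913
2 2 source 10.0000

Γ_L=0.739130, Γ_S=-1.000000; launch V₁=10·75/75=10.000000
k=0 src: V=10.0000
k=1 load: inc=10.000000, refl=10.000000·0.739130=7.3913; V=0.000000+10.000000+7.391304=17.3913
k=2 src: inc=7.391304, refl=7.391304·-1.000000=-7.3913; V=10.000000+7.391304+-7.391304=10.0000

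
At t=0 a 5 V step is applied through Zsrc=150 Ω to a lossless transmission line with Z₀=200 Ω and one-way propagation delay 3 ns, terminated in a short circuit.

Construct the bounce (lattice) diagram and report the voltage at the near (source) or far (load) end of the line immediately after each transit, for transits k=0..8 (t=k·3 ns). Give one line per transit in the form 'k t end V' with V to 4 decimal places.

0 0 source 2.8571
1 3 load 0.0000
2 6 source 0.4082
3 9 load 0.0000
4 12 source 0.0583
5 15 load 0.0000
6 18 source 0.0083
7 21 load 0.0000
8 24 source 0.0012

Γ_L=-1.000000, Γ_S=-0.142857; launch V₁=5·200/350=2.857143
k=0 src: V=2.8571
k=1 load: inc=2.857143, refl=2.857143·-1.000000=-2.8571; V=0.000000+2.857143+-2.857143=0.0000
k=2 src: inc=-2.857143, refl=-2.857143·-0.142857=0.4082; V=2.857143+-2.857143+0.408163=0.4082
k=3 load: inc=0.408163, refl=0.408163·-1.000000=-0.4082; V=0.000000+0.408163+-0.408163=0.0000
k=4 src: inc=-0.408163, refl=-0.408163·-0.142857=0.0583; V=0.408163+-0.408163+0.058309=0.0583
k=5 load: inc=0.058309, refl=0.058309·-1.000000=-0.0583; V=0.000000+0.058309+-0.058309=0.0000
k=6 src: inc=-0.058309, refl=-0.058309·-0.142857=0.0083; V=0.058309+-0.058309+0.008330=0.0083
k=7 load: inc=0.008330, refl=0.008330·-1.000000=-0.0083; V=0.000000+0.008330+-0.008330=0.0000
k=8 src: inc=-0.008330, refl=-0.008330·-0.142857=0.0012; V=0.008330+-0.008330+0.001190=0.0012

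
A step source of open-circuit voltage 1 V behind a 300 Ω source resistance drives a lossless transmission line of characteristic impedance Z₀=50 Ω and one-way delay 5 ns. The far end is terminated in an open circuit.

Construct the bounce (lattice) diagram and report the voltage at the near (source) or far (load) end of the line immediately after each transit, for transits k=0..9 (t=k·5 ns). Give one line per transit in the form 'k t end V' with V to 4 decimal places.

0 0 source 0.1429
1 5 load 0.2857
2 10 source 0.3878
3 15 load 0.4898
4 20 source 0.5627
5 25 load 0.6356
6 30 source 0.6876
7 35 load 0.7397
8 40 source 0.7769
9 45 load 0.8141

Γ_L=1.000000, Γ_S=0.714286; launch V₁=1·50/350=0.142857
k=0 src: V=0.1429
k=1 load: inc=0.142857, refl=0.142857·1.000000=0.1429; V=0.000000+0.142857+0.142857=0.2857
k=2 src: inc=0.142857, refl=0.142857·0.714286=0.1020; V=0.142857+0.142857+0.102041=0.3878
k=3 load: inc=0.102041, refl=0.102041·1.000000=0.1020; V=0.285714+0.102041+0.102041=0.4898
k=4 src: inc=0.102041, refl=0.102041·0.714286=0.0729; V=0.387755+0.102041+0.072886=0.5627
k=5 load: inc=0.072886, refl=0.072886·1.000000=0.0729; V=0.489796+0.072886+0.072886=0.6356
k=6 src: inc=0.072886, refl=0.072886·0.714286=0.0521; V=0.562682+0.072886+0.052062=0.6876
k=7 load: inc=0.052062, refl=0.052062·1.000000=0.0521; V=0.635569+0.052062+0.052062=0.7397
k=8 src: inc=0.052062, refl=0.052062·0.714286=0.0372; V=0.687630+0.052062+0.037187=0.7769
k=9 load: inc=0.037187, refl=0.037187·1.000000=0.0372; V=0.739692+0.037187+0.037187=0.8141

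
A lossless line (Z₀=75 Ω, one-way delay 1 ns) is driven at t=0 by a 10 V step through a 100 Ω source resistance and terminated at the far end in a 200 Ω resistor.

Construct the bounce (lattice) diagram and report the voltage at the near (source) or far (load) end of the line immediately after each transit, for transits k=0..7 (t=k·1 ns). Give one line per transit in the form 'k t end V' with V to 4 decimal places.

0 0 source 4.2857
1 1 load 6.2338
2 2 source 6.5121
3 3 load 6.6386
4 4 source 6.6566
5 5 load 6.6648
6 6 source 6.6660
7 7 load 6.6665

Γ_L=0.454545, Γ_S=0.142857; launch V₁=10·75/175=4.285714
k=0 src: V=4.2857
k=1 load: inc=4.285714, refl=4.285714·0.454545=1.9481; V=0.000000+4.285714+1.948052=6.2338
k=2 src: inc=1.948052, refl=1.948052·0.142857=0.2783; V=4.285714+1.948052+0.278293=6.5121
k=3 load: inc=0.278293, refl=0.278293·0.454545=0.1265; V=6.233766+0.278293+0.126497=6.6386
k=4 src: inc=0.126497, refl=0.126497·0.142857=0.0181; V=6.512059+0.126497+0.018071=6.6566
k=5 load: inc=0.018071, refl=0.018071·0.454545=0.0082; V=6.638556+0.018071+0.008214=6.6648
k=6 src: inc=0.008214, refl=0.008214·0.142857=0.0012; V=6.656627+0.008214+0.001173=6.6660
k=7 load: inc=0.001173, refl=0.001173·0.454545=0.0005; V=6.664841+0.001173+0.000533=6.6665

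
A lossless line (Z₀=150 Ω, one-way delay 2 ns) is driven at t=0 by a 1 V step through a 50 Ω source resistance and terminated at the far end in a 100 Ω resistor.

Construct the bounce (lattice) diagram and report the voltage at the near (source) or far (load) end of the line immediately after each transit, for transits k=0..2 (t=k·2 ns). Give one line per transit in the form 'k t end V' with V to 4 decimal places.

Γ_L=-0.200000, Γ_S=-0.500000; launch V₁=1·150/200=0.750000
k=0 src: V=0.7500
k=1 load: inc=0.750000, refl=0.750000·-0.200000=-0.1500; V=0.000000+0.750000+-0.150000=0.6000
k=2 src: inc=-0.150000, refl=-0.150000·-0.500000=0.0750; V=0.750000+-0.150000+0.075000=0.6750

0 0 source 0.7500
1 2 load 0.6000
2 4 source 0.6750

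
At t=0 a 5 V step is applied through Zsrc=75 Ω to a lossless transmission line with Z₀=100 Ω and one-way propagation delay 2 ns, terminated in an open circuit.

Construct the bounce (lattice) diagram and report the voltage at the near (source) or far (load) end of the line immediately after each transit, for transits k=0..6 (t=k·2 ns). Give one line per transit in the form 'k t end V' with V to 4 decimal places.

0 0 source 2.8571
1 2 load 5.7143
2 4 source 5.3061
3 6 load 4.8980
4 8 source 4.9563
5 10 load 5.0146
6 12 source 5.0062

Γ_L=1.000000, Γ_S=-0.142857; launch V₁=5·100/175=2.857143
k=0 src: V=2.8571
k=1 load: inc=2.857143, refl=2.857143·1.000000=2.8571; V=0.000000+2.857143+2.857143=5.7143
k=2 src: inc=2.857143, refl=2.857143·-0.142857=-0.4082; V=2.857143+2.857143+-0.408163=5.3061
k=3 load: inc=-0.408163, refl=-0.408163·1.000000=-0.4082; V=5.714286+-0.408163+-0.408163=4.8980
k=4 src: inc=-0.408163, refl=-0.408163·-0.142857=0.0583; V=5.306122+-0.408163+0.058309=4.9563
k=5 load: inc=0.058309, refl=0.058309·1.000000=0.0583; V=4.897959+0.058309+0.058309=5.0146
k=6 src: inc=0.058309, refl=0.058309·-0.142857=-0.0083; V=4.956268+0.058309+-0.008330=5.0062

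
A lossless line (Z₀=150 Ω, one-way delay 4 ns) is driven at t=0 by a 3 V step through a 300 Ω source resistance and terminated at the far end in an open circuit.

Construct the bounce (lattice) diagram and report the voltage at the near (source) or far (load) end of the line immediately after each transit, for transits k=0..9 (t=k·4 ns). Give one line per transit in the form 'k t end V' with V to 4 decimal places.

0 0 source 1.0000
1 4 load 2.0000
2 8 source 2.3333
3 12 load 2.6667
4 16 source 2.7778
5 20 load 2.8889
6 24 source 2.9259
7 28 load 2.9630
8 32 source 2.9753
9 36 load 2.9877

Γ_L=1.000000, Γ_S=0.333333; launch V₁=3·150/450=1.000000
k=0 src: V=1.0000
k=1 load: inc=1.000000, refl=1.000000·1.000000=1.0000; V=0.000000+1.000000+1.000000=2.0000
k=2 src: inc=1.000000, refl=1.000000·0.333333=0.3333; V=1.000000+1.000000+0.333333=2.3333
k=3 load: inc=0.333333, refl=0.333333·1.000000=0.3333; V=2.000000+0.333333+0.333333=2.6667
k=4 src: inc=0.333333, refl=0.333333·0.333333=0.1111; V=2.333333+0.333333+0.111111=2.7778
k=5 load: inc=0.111111, refl=0.111111·1.000000=0.1111; V=2.666667+0.111111+0.111111=2.8889
k=6 src: inc=0.111111, refl=0.111111·0.333333=0.0370; V=2.777778+0.111111+0.037037=2.9259
k=7 load: inc=0.037037, refl=0.037037·1.000000=0.0370; V=2.888889+0.037037+0.037037=2.9630
k=8 src: inc=0.037037, refl=0.037037·0.333333=0.0123; V=2.925926+0.037037+0.012346=2.9753
k=9 load: inc=0.012346, refl=0.012346·1.000000=0.0123; V=2.962963+0.012346+0.012346=2.9877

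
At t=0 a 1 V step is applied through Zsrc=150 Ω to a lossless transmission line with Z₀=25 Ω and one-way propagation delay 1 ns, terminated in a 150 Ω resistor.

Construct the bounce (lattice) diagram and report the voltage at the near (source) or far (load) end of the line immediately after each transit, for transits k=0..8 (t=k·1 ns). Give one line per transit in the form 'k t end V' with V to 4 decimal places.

0 0 source 0.1429
1 1 load 0.2449
2 2 source 0.3178
3 3 load 0.3698
4 4 source 0.4070
5 5 load 0.4336
6 6 source 0.4526
7 7 load 0.4661
8 8 source 0.4758

Γ_L=0.714286, Γ_S=0.714286; launch V₁=1·25/175=0.142857
k=0 src: V=0.1429
k=1 load: inc=0.142857, refl=0.142857·0.714286=0.1020; V=0.000000+0.142857+0.102041=0.2449
k=2 src: inc=0.102041, refl=0.102041·0.714286=0.0729; V=0.142857+0.102041+0.072886=0.3178
k=3 load: inc=0.072886, refl=0.072886·0.714286=0.0521; V=0.244898+0.072886+0.052062=0.3698
k=4 src: inc=0.052062, refl=0.052062·0.714286=0.0372; V=0.317784+0.052062+0.037187=0.4070
k=5 load: inc=0.037187, refl=0.037187·0.714286=0.0266; V=0.369846+0.037187+0.026562=0.4336
k=6 src: inc=0.026562, refl=0.026562·0.714286=0.0190; V=0.407033+0.026562+0.018973=0.4526
k=7 load: inc=0.018973, refl=0.018973·0.714286=0.0136; V=0.433595+0.018973+0.013552=0.4661
k=8 src: inc=0.013552, refl=0.013552·0.714286=0.0097; V=0.452568+0.013552+0.009680=0.4758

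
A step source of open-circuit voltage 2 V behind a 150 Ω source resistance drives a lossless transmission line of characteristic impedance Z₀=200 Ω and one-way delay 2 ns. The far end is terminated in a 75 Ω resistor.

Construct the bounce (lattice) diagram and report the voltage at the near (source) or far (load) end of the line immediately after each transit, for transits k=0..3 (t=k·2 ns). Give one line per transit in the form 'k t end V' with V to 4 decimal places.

Γ_L=-0.454545, Γ_S=-0.142857; launch V₁=2·200/350=1.142857
k=0 src: V=1.1429
k=1 load: inc=1.142857, refl=1.142857·-0.454545=-0.5195; V=0.000000+1.142857+-0.519481=0.6234
k=2 src: inc=-0.519481, refl=-0.519481·-0.142857=0.0742; V=1.142857+-0.519481+0.074212=0.6976
k=3 load: inc=0.074212, refl=0.074212·-0.454545=-0.0337; V=0.623377+0.074212+-0.033733=0.6639

0 0 source 1.1429
1 2 load 0.6234
2 4 source 0.6976
3 6 load 0.6639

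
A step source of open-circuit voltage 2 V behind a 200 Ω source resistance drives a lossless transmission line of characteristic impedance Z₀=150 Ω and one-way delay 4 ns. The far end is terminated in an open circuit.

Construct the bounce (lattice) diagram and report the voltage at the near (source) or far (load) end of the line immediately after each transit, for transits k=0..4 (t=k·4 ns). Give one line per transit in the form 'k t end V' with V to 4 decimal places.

0 0 source 0.8571
1 4 load 1.7143
2 8 source 1.8367
3 12 load 1.9592
4 16 source 1.9767

Γ_L=1.000000, Γ_S=0.142857; launch V₁=2·150/350=0.857143
k=0 src: V=0.8571
k=1 load: inc=0.857143, refl=0.857143·1.000000=0.8571; V=0.000000+0.857143+0.857143=1.7143
k=2 src: inc=0.857143, refl=0.857143·0.142857=0.1224; V=0.857143+0.857143+0.122449=1.8367
k=3 load: inc=0.122449, refl=0.122449·1.000000=0.1224; V=1.714286+0.122449+0.122449=1.9592
k=4 src: inc=0.122449, refl=0.122449·0.142857=0.0175; V=1.836735+0.122449+0.017493=1.9767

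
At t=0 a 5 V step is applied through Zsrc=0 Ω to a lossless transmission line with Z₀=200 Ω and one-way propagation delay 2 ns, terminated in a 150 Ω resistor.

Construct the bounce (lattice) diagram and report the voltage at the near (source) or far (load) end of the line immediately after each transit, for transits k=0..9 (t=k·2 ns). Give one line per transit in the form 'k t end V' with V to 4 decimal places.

Γ_L=-0.142857, Γ_S=-1.000000; launch V₁=5·200/200=5.000000
k=0 src: V=5.0000
k=1 load: inc=5.000000, refl=5.000000·-0.142857=-0.7143; V=0.000000+5.000000+-0.714286=4.2857
k=2 src: inc=-0.714286, refl=-0.714286·-1.000000=0.7143; V=5.000000+-0.714286+0.714286=5.0000
k=3 load: inc=0.714286, refl=0.714286·-0.142857=-0.1020; V=4.285714+0.714286+-0.102041=4.8980
k=4 src: inc=-0.102041, refl=-0.102041·-1.000000=0.1020; V=5.000000+-0.102041+0.102041=5.0000
k=5 load: inc=0.102041, refl=0.102041·-0.142857=-0.0146; V=4.897959+0.102041+-0.014577=4.9854
k=6 src: inc=-0.014577, refl=-0.014577·-1.000000=0.0146; V=5.000000+-0.014577+0.014577=5.0000
k=7 load: inc=0.014577, refl=0.014577·-0.142857=-0.0021; V=4.985423+0.014577+-0.002082=4.9979
k=8 src: inc=-0.002082, refl=-0.002082·-1.000000=0.0021; V=5.000000+-0.002082+0.002082=5.0000
k=9 load: inc=0.002082, refl=0.002082·-0.142857=-0.0003; V=4.997918+0.002082+-0.000297=4.9997

0 0 source 5.0000
1 2 load 4.2857
2 4 source 5.0000
3 6 load 4.8980
4 8 source 5.0000
5 10 load 4.9854
6 12 source 5.0000
7 14 load 4.9979
8 16 source 5.0000
9 18 load 4.9997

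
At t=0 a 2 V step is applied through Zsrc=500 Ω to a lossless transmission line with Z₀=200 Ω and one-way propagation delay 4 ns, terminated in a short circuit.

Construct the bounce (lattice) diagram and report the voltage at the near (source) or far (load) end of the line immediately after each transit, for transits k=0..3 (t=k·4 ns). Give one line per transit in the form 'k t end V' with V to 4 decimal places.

Γ_L=-1.000000, Γ_S=0.428571; launch V₁=2·200/700=0.571429
k=0 src: V=0.5714
k=1 load: inc=0.571429, refl=0.571429·-1.000000=-0.5714; V=0.000000+0.571429+-0.571429=0.0000
k=2 src: inc=-0.571429, refl=-0.571429·0.428571=-0.2449; V=0.571429+-0.571429+-0.244898=-0.2449
k=3 load: inc=-0.244898, refl=-0.244898·-1.000000=0.2449; V=0.000000+-0.244898+0.244898=0.0000

0 0 source 0.5714
1 4 load 0.0000
2 8 source -0.2449
3 12 load 0.0000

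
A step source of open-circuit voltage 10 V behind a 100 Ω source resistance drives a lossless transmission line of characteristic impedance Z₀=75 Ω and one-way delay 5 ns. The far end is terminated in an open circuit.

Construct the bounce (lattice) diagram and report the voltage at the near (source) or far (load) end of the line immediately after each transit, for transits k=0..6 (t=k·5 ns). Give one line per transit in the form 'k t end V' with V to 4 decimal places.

Γ_L=1.000000, Γ_S=0.142857; launch V₁=10·75/175=4.285714
k=0 src: V=4.2857
k=1 load: inc=4.285714, refl=4.285714·1.000000=4.2857; V=0.000000+4.285714+4.285714=8.5714
k=2 src: inc=4.285714, refl=4.285714·0.142857=0.6122; V=4.285714+4.285714+0.612245=9.1837
k=3 load: inc=0.612245, refl=0.612245·1.000000=0.6122; V=8.571429+0.612245+0.612245=9.7959
k=4 src: inc=0.612245, refl=0.612245·0.142857=0.0875; V=9.183673+0.612245+0.087464=9.8834
k=5 load: inc=0.087464, refl=0.087464·1.000000=0.0875; V=9.795918+0.087464+0.087464=9.9708
k=6 src: inc=0.087464, refl=0.087464·0.142857=0.0125; V=9.883382+0.087464+0.012495=9.9833

0 0 source 4.2857
1 5 load 8.5714
2 10 source 9.1837
3 15 load 9.7959
4 20 source 9.8834
5 25 load 9.9708
6 30 source 9.9833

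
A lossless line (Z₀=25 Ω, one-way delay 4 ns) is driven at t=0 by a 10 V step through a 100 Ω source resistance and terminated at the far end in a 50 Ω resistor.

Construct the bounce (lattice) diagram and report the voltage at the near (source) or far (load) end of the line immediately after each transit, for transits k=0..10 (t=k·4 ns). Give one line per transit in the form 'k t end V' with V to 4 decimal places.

Γ_L=0.333333, Γ_S=0.600000; launch V₁=10·25/125=2.000000
k=0 src: V=2.0000
k=1 load: inc=2.000000, refl=2.000000·0.333333=0.6667; V=0.000000+2.000000+0.666667=2.6667
k=2 src: inc=0.666667, refl=0.666667·0.600000=0.4000; V=2.000000+0.666667+0.400000=3.0667
k=3 load: inc=0.400000, refl=0.400000·0.333333=0.1333; V=2.666667+0.400000+0.133333=3.2000
k=4 src: inc=0.133333, refl=0.133333·0.600000=0.0800; V=3.066667+0.133333+0.080000=3.2800
k=5 load: inc=0.080000, refl=0.080000·0.333333=0.0267; V=3.200000+0.080000+0.026667=3.3067
k=6 src: inc=0.026667, refl=0.026667·0.600000=0.0160; V=3.280000+0.026667+0.016000=3.3227
k=7 load: inc=0.016000, refl=0.016000·0.333333=0.0053; V=3.306667+0.016000+0.005333=3.3280
k=8 src: inc=0.005333, refl=0.005333·0.600000=0.0032; V=3.322667+0.005333+0.003200=3.3312
k=9 load: inc=0.003200, refl=0.003200·0.333333=0.0011; V=3.328000+0.003200+0.001067=3.3323
k=10 src: inc=0.001067, refl=0.001067·0.600000=0.0006; V=3.331200+0.001067+0.000640=3.3329

0 0 source 2.0000
1 4 load 2.6667
2 8 source 3.0667
3 12 load 3.2000
4 16 source 3.2800
5 20 load 3.3067
6 24 source 3.3227
7 28 load 3.3280
8 32 source 3.3312
9 36 load 3.3323
10 40 source 3.3329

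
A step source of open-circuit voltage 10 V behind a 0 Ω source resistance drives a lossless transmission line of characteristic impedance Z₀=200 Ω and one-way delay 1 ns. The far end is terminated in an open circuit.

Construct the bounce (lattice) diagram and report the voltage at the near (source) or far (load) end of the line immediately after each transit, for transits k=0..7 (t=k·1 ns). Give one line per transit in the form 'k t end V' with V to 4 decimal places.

Γ_L=1.000000, Γ_S=-1.000000; launch V₁=10·200/200=10.000000
k=0 src: V=10.0000
k=1 load: inc=10.000000, refl=10.000000·1.000000=10.0000; V=0.000000+10.000000+10.000000=20.0000
k=2 src: inc=10.000000, refl=10.000000·-1.000000=-10.0000; V=10.000000+10.000000+-10.000000=10.0000
k=3 load: inc=-10.000000, refl=-10.000000·1.000000=-10.0000; V=20.000000+-10.000000+-10.000000=0.0000
k=4 src: inc=-10.000000, refl=-10.000000·-1.000000=10.0000; V=10.000000+-10.000000+10.000000=10.0000
k=5 load: inc=10.000000, refl=10.000000·1.000000=10.0000; V=0.000000+10.000000+10.000000=20.0000
k=6 src: inc=10.000000, refl=10.000000·-1.000000=-10.0000; V=10.000000+10.000000+-10.000000=10.0000
k=7 load: inc=-10.000000, refl=-10.000000·1.000000=-10.0000; V=20.000000+-10.000000+-10.000000=0.0000

0 0 source 10.0000
1 1 load 20.0000
2 2 source 10.0000
3 3 load 0.0000
4 4 source 10.0000
5 5 load 20.0000
6 6 source 10.0000
7 7 load 0.0000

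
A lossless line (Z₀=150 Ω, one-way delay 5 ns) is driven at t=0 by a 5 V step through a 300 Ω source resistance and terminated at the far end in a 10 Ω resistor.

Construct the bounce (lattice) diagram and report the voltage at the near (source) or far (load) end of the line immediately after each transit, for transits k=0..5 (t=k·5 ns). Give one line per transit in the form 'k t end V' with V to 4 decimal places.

0 0 source 1.6667
1 5 load 0.2083
2 10 source -0.2778
3 15 load 0.1476
4 20 source 0.2894
5 25 load 0.1653

Γ_L=-0.875000, Γ_S=0.333333; launch V₁=5·150/450=1.666667
k=0 src: V=1.6667
k=1 load: inc=1.666667, refl=1.666667·-0.875000=-1.4583; V=0.000000+1.666667+-1.458333=0.2083
k=2 src: inc=-1.458333, refl=-1.458333·0.333333=-0.4861; V=1.666667+-1.458333+-0.486111=-0.2778
k=3 load: inc=-0.486111, refl=-0.486111·-0.875000=0.4253; V=0.208333+-0.486111+0.425347=0.1476
k=4 src: inc=0.425347, refl=0.425347·0.333333=0.1418; V=-0.277778+0.425347+0.141782=0.2894
k=5 load: inc=0.141782, refl=0.141782·-0.875000=-0.1241; V=0.147569+0.141782+-0.124060=0.1653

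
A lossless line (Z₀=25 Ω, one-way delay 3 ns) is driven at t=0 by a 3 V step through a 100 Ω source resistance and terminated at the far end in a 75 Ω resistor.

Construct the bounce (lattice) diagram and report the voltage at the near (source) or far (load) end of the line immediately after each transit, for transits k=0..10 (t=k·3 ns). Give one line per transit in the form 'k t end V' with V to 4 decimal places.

Γ_L=0.500000, Γ_S=0.600000; launch V₁=3·25/125=0.600000
k=0 src: V=0.6000
k=1 load: inc=0.600000, refl=0.600000·0.500000=0.3000; V=0.000000+0.600000+0.300000=0.9000
k=2 src: inc=0.300000, refl=0.300000·0.600000=0.1800; V=0.600000+0.300000+0.180000=1.0800
k=3 load: inc=0.180000, refl=0.180000·0.500000=0.0900; V=0.900000+0.180000+0.090000=1.1700
k=4 src: inc=0.090000, refl=0.090000·0.600000=0.0540; V=1.080000+0.090000+0.054000=1.2240
k=5 load: inc=0.054000, refl=0.054000·0.500000=0.0270; V=1.170000+0.054000+0.027000=1.2510
k=6 src: inc=0.027000, refl=0.027000·0.600000=0.0162; V=1.224000+0.027000+0.016200=1.2672
k=7 load: inc=0.016200, refl=0.016200·0.500000=0.0081; V=1.251000+0.016200+0.008100=1.2753
k=8 src: inc=0.008100, refl=0.008100·0.600000=0.0049; V=1.267200+0.008100+0.004860=1.2802
k=9 load: inc=0.004860, refl=0.004860·0.500000=0.0024; V=1.275300+0.004860+0.002430=1.2826
k=10 src: inc=0.002430, refl=0.002430·0.600000=0.0015; V=1.280160+0.002430+0.001458=1.2840

0 0 source 0.6000
1 3 load 0.9000
2 6 source 1.0800
3 9 load 1.1700
4 12 source 1.2240
5 15 load 1.2510
6 18 source 1.2672
7 21 load 1.2753
8 24 source 1.2802
9 27 load 1.2826
10 30 source 1.2840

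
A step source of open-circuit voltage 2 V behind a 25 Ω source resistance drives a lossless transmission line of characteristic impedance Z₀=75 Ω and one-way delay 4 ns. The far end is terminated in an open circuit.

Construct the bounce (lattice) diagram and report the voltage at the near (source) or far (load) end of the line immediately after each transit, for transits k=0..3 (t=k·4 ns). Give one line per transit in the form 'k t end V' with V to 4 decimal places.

Γ_L=1.000000, Γ_S=-0.500000; launch V₁=2·75/100=1.500000
k=0 src: V=1.5000
k=1 load: inc=1.500000, refl=1.500000·1.000000=1.5000; V=0.000000+1.500000+1.500000=3.0000
k=2 src: inc=1.500000, refl=1.500000·-0.500000=-0.7500; V=1.500000+1.500000+-0.750000=2.2500
k=3 load: inc=-0.750000, refl=-0.750000·1.000000=-0.7500; V=3.000000+-0.750000+-0.750000=1.5000

0 0 source 1.5000
1 4 load 3.0000
2 8 source 2.2500
3 12 load 1.5000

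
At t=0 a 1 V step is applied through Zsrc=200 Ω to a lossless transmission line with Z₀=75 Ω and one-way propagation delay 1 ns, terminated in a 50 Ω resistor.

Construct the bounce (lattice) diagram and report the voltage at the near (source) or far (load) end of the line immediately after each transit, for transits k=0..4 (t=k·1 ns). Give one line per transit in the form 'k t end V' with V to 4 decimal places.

0 0 source 0.2727
1 1 load 0.2182
2 2 source 0.1934
3 3 load 0.1983
4 4 source 0.2006

Γ_L=-0.200000, Γ_S=0.454545; launch V₁=1·75/275=0.272727
k=0 src: V=0.2727
k=1 load: inc=0.272727, refl=0.272727·-0.200000=-0.0545; V=0.000000+0.272727+-0.054545=0.2182
k=2 src: inc=-0.054545, refl=-0.054545·0.454545=-0.0248; V=0.272727+-0.054545+-0.024793=0.1934
k=3 load: inc=-0.024793, refl=-0.024793·-0.200000=0.0050; V=0.218182+-0.024793+0.004959=0.1983
k=4 src: inc=0.004959, refl=0.004959·0.454545=0.0023; V=0.193388+0.004959+0.002254=0.2006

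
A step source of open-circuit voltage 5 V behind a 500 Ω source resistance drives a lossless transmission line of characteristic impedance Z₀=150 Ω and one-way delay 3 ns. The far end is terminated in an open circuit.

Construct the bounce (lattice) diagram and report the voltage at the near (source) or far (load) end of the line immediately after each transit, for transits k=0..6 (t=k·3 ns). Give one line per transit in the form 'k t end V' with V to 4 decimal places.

0 0 source 1.1538
1 3 load 2.3077
2 6 source 2.9290
3 9 load 3.5503
4 12 source 3.8848
5 15 load 4.2194
6 18 source 4.3995

Γ_L=1.000000, Γ_S=0.538462; launch V₁=5·150/650=1.153846
k=0 src: V=1.1538
k=1 load: inc=1.153846, refl=1.153846·1.000000=1.1538; V=0.000000+1.153846+1.153846=2.3077
k=2 src: inc=1.153846, refl=1.153846·0.538462=0.6213; V=1.153846+1.153846+0.621302=2.9290
k=3 load: inc=0.621302, refl=0.621302·1.000000=0.6213; V=2.307692+0.621302+0.621302=3.5503
k=4 src: inc=0.621302, refl=0.621302·0.538462=0.3345; V=2.928994+0.621302+0.334547=3.8848
k=5 load: inc=0.334547, refl=0.334547·1.000000=0.3345; V=3.550296+0.334547+0.334547=4.2194
k=6 src: inc=0.334547, refl=0.334547·0.538462=0.1801; V=3.884843+0.334547+0.180141=4.3995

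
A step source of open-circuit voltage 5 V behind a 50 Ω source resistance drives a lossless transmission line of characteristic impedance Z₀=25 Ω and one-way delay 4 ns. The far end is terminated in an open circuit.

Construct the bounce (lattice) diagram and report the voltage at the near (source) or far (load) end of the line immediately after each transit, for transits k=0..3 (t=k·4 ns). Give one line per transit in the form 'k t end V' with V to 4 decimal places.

0 0 source 1.6667
1 4 load 3.3333
2 8 source 3.8889
3 12 load 4.4444

Γ_L=1.000000, Γ_S=0.333333; launch V₁=5·25/75=1.666667
k=0 src: V=1.6667
k=1 load: inc=1.666667, refl=1.666667·1.000000=1.6667; V=0.000000+1.666667+1.666667=3.3333
k=2 src: inc=1.666667, refl=1.666667·0.333333=0.5556; V=1.666667+1.666667+0.555556=3.8889
k=3 load: inc=0.555556, refl=0.555556·1.000000=0.5556; V=3.333333+0.555556+0.555556=4.4444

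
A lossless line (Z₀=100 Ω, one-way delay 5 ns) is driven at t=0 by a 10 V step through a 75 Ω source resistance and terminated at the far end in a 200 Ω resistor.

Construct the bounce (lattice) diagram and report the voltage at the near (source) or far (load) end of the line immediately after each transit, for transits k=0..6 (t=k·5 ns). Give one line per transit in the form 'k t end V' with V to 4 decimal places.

0 0 source 5.7143
1 5 load 7.6190
2 10 source 7.3469
3 15 load 7.2562
4 20 source 7.2692
5 25 load 7.2735
6 30 source 7.2729

Γ_L=0.333333, Γ_S=-0.142857; launch V₁=10·100/175=5.714286
k=0 src: V=5.7143
k=1 load: inc=5.714286, refl=5.714286·0.333333=1.9048; V=0.000000+5.714286+1.904762=7.6190
k=2 src: inc=1.904762, refl=1.904762·-0.142857=-0.2721; V=5.714286+1.904762+-0.272109=7.3469
k=3 load: inc=-0.272109, refl=-0.272109·0.333333=-0.0907; V=7.619048+-0.272109+-0.090703=7.2562
k=4 src: inc=-0.090703, refl=-0.090703·-0.142857=0.0130; V=7.346939+-0.090703+0.012958=7.2692
k=5 load: inc=0.012958, refl=0.012958·0.333333=0.0043; V=7.256236+0.012958+0.004319=7.2735
k=6 src: inc=0.004319, refl=0.004319·-0.142857=-0.0006; V=7.269193+0.004319+-0.000617=7.2729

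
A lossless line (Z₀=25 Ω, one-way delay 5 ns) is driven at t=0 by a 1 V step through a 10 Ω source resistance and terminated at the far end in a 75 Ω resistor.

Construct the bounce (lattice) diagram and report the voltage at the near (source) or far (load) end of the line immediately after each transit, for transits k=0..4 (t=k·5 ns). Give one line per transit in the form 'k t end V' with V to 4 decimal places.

0 0 source 0.7143
1 5 load 1.0714
2 10 source 0.9184
3 15 load 0.8418
4 20 source 0.8746

Γ_L=0.500000, Γ_S=-0.428571; launch V₁=1·25/35=0.714286
k=0 src: V=0.7143
k=1 load: inc=0.714286, refl=0.714286·0.500000=0.3571; V=0.000000+0.714286+0.357143=1.0714
k=2 src: inc=0.357143, refl=0.357143·-0.428571=-0.1531; V=0.714286+0.357143+-0.153061=0.9184
k=3 load: inc=-0.153061, refl=-0.153061·0.500000=-0.0765; V=1.071429+-0.153061+-0.076531=0.8418
k=4 src: inc=-0.076531, refl=-0.076531·-0.428571=0.0328; V=0.918367+-0.076531+0.032799=0.8746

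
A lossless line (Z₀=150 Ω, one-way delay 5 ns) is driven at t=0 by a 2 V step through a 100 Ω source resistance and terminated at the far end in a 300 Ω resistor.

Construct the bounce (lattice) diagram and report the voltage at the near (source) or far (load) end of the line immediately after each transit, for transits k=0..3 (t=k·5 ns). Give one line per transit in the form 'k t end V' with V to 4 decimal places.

Γ_L=0.333333, Γ_S=-0.200000; launch V₁=2·150/250=1.200000
k=0 src: V=1.2000
k=1 load: inc=1.200000, refl=1.200000·0.333333=0.4000; V=0.000000+1.200000+0.400000=1.6000
k=2 src: inc=0.400000, refl=0.400000·-0.200000=-0.0800; V=1.200000+0.400000+-0.080000=1.5200
k=3 load: inc=-0.080000, refl=-0.080000·0.333333=-0.0267; V=1.600000+-0.080000+-0.026667=1.4933

0 0 source 1.2000
1 5 load 1.6000
2 10 source 1.5200
3 15 load 1.4933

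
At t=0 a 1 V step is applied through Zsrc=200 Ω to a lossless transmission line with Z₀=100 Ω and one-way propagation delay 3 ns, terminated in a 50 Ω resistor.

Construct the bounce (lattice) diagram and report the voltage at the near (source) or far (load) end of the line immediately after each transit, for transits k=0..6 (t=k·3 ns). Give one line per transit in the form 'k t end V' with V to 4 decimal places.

Γ_L=-0.333333, Γ_S=0.333333; launch V₁=1·100/300=0.333333
k=0 src: V=0.3333
k=1 load: inc=0.333333, refl=0.333333·-0.333333=-0.1111; V=0.000000+0.333333+-0.111111=0.2222
k=2 src: inc=-0.111111, refl=-0.111111·0.333333=-0.0370; V=0.333333+-0.111111+-0.037037=0.1852
k=3 load: inc=-0.037037, refl=-0.037037·-0.333333=0.0123; V=0.222222+-0.037037+0.012346=0.1975
k=4 src: inc=0.012346, refl=0.012346·0.333333=0.0041; V=0.185185+0.012346+0.004115=0.2016
k=5 load: inc=0.004115, refl=0.004115·-0.333333=-0.0014; V=0.197531+0.004115+-0.001372=0.2003
k=6 src: inc=-0.001372, refl=-0.001372·0.333333=-0.0005; V=0.201646+-0.001372+-0.000457=0.1998

0 0 source 0.3333
1 3 load 0.2222
2 6 source 0.1852
3 9 load 0.1975
4 12 source 0.2016
5 15 load 0.2003
6 18 source 0.1998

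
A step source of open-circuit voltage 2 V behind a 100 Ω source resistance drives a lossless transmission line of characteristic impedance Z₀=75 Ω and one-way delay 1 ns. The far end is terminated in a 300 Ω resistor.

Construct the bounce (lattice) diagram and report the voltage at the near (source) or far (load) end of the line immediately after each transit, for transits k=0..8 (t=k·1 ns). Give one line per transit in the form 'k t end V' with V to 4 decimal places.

0 0 source 0.8571
1 1 load 1.3714
2 2 source 1.4449
3 3 load 1.4890
4 4 source 1.4953
5 5 load 1.4991
6 6 source 1.4996
7 7 load 1.4999
8 8 source 1.5000

Γ_L=0.600000, Γ_S=0.142857; launch V₁=2·75/175=0.857143
k=0 src: V=0.8571
k=1 load: inc=0.857143, refl=0.857143·0.600000=0.5143; V=0.000000+0.857143+0.514286=1.3714
k=2 src: inc=0.514286, refl=0.514286·0.142857=0.0735; V=0.857143+0.514286+0.073469=1.4449
k=3 load: inc=0.073469, refl=0.073469·0.600000=0.0441; V=1.371429+0.073469+0.044082=1.4890
k=4 src: inc=0.044082, refl=0.044082·0.142857=0.0063; V=1.444898+0.044082+0.006297=1.4953
k=5 load: inc=0.006297, refl=0.006297·0.600000=0.0038; V=1.488980+0.006297+0.003778=1.4991
k=6 src: inc=0.003778, refl=0.003778·0.142857=0.0005; V=1.495277+0.003778+0.000540=1.4996
k=7 load: inc=0.000540, refl=0.000540·0.600000=0.0003; V=1.499055+0.000540+0.000324=1.4999
k=8 src: inc=0.000324, refl=0.000324·0.142857=0.0000; V=1.499595+0.000324+0.000046=1.5000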